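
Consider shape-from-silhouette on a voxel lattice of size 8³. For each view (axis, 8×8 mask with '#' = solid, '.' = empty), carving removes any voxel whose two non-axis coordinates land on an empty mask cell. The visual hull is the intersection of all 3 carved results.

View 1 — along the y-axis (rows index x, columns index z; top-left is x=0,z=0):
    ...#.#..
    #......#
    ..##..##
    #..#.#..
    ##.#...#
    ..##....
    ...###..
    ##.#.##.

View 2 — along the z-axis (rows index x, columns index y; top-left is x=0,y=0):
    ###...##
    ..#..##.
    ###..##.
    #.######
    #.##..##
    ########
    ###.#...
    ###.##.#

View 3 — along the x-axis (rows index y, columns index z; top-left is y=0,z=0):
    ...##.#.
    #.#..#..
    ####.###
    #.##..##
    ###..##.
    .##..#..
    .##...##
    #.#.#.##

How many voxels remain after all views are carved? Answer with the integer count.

start: 8×8×8 = 512 voxels
after view 1 [y-axis, 25 of 64 cells solid] → remaining = 200
after view 2 [z-axis, 43 of 64 cells solid] → remaining = 135
after view 3 [x-axis, 35 of 64 cells solid] → remaining = 73

voxel count = 73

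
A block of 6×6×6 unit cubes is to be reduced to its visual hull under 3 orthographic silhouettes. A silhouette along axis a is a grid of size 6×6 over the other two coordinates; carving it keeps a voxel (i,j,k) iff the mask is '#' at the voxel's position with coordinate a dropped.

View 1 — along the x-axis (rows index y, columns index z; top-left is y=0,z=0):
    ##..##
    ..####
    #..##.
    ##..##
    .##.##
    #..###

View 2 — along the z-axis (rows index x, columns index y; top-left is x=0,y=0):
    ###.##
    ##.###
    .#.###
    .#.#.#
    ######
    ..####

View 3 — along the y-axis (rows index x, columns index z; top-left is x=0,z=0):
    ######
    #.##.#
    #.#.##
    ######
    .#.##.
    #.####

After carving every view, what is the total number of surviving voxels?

remaining voxels: 80

full grid |V| = 216
after view 1 [x-axis, 23 of 36 cells solid] → remaining = 138
after view 2 [z-axis, 27 of 36 cells solid] → remaining = 105
after view 3 [y-axis, 28 of 36 cells solid] → remaining = 80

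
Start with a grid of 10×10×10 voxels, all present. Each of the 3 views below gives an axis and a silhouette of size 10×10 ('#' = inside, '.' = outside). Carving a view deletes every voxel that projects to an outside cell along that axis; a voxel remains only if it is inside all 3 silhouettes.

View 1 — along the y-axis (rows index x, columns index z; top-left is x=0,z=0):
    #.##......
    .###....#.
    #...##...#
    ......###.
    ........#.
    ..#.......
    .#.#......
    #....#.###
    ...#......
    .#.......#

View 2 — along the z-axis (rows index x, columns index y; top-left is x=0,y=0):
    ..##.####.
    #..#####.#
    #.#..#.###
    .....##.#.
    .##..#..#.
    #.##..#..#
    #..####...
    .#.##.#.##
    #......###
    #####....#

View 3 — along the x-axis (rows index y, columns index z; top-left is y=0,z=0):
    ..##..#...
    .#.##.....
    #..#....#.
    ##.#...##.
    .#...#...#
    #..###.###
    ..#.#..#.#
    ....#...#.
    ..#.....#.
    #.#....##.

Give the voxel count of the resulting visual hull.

initial block: 10^3 = 1000
carve view 1 (along y, XZ-mask fill 26/100): 260 voxels remain
carve view 2 (along z, XY-mask fill 52/100): 144 voxels remain
carve view 3 (along x, YZ-mask fill 36/100): 58 voxels remain

|visual hull| = 58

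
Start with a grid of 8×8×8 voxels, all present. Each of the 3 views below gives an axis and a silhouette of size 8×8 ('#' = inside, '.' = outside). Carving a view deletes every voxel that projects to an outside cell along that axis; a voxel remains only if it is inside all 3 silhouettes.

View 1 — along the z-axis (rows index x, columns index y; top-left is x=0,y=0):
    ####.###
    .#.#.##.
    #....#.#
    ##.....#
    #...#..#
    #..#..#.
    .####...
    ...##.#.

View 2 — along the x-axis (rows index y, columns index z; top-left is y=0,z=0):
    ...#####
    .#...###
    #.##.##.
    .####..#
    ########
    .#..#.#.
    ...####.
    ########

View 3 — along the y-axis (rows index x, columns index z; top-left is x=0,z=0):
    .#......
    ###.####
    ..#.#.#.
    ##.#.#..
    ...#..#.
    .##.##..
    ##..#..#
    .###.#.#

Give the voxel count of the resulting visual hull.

start: 8×8×8 = 512 voxels
[1] z-view keeps 30 columns → grid now 240
[2] x-view keeps 42 columns → grid now 157
[3] y-view keeps 30 columns → grid now 67

67 voxels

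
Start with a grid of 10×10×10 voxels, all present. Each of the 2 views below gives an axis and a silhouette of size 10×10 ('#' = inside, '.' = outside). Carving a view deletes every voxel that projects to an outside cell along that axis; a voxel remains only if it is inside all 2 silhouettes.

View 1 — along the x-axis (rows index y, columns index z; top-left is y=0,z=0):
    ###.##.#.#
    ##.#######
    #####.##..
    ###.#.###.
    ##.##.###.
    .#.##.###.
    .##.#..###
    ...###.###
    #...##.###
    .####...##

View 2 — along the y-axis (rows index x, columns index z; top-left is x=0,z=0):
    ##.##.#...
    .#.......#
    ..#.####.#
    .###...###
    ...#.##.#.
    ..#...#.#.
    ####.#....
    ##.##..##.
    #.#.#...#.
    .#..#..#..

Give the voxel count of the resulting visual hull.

voxel count = 303

start: 10×10×10 = 1000 voxels
carve view 1 (along x, YZ-mask fill 67/100): 670 voxels remain
carve view 2 (along y, XZ-mask fill 44/100): 303 voxels remain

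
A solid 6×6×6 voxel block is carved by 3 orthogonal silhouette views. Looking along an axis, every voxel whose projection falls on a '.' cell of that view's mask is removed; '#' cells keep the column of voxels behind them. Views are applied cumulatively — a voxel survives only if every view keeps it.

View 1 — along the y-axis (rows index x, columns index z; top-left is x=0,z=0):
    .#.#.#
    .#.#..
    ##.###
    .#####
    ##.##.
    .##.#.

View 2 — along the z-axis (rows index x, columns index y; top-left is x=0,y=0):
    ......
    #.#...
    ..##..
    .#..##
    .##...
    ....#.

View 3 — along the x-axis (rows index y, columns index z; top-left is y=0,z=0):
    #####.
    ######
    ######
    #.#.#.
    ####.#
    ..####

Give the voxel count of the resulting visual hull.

34 voxels

start: 6×6×6 = 216 voxels
after view 1 [y-axis, 22 of 36 cells solid] → remaining = 132
after view 2 [z-axis, 10 of 36 cells solid] → remaining = 40
after view 3 [x-axis, 29 of 36 cells solid] → remaining = 34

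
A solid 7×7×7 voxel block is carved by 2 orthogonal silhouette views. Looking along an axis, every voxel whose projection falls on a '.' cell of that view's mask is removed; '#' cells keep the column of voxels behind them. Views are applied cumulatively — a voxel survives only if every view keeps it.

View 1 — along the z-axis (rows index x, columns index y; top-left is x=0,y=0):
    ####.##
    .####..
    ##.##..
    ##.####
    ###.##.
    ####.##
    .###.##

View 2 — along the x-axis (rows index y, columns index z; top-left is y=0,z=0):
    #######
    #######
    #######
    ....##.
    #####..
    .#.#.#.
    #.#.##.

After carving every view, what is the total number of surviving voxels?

voxel count = 182

start: 7×7×7 = 343 voxels
carve view 1 (along z, XY-mask fill 36/49): 252 voxels remain
carve view 2 (along x, YZ-mask fill 35/49): 182 voxels remain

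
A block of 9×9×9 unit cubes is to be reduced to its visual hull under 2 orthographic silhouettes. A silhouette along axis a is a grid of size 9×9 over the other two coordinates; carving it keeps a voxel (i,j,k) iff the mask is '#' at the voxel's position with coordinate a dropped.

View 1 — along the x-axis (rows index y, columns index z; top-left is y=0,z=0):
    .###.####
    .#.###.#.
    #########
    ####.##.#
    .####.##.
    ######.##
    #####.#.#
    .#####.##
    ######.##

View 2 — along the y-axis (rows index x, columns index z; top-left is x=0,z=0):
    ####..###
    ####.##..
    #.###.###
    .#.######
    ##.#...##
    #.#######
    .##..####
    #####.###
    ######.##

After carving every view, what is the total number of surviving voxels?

remaining voxels: 443

before carving: 729 voxels (9×9×9)
carve view 1 (along x, YZ-mask fill 64/81): 576 voxels remain
carve view 2 (along y, XZ-mask fill 62/81): 443 voxels remain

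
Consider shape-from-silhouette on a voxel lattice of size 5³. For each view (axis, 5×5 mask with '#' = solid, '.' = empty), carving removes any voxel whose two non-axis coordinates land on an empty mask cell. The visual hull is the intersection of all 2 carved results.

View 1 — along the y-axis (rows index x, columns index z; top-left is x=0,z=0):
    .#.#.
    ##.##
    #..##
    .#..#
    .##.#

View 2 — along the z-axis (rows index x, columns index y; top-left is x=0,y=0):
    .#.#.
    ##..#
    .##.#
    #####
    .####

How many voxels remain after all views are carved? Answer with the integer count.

voxel count = 47

full grid |V| = 125
V1 y: intersect with XZ mask (14 set) -- 70 left
V2 z: intersect with XY mask (17 set) -- 47 left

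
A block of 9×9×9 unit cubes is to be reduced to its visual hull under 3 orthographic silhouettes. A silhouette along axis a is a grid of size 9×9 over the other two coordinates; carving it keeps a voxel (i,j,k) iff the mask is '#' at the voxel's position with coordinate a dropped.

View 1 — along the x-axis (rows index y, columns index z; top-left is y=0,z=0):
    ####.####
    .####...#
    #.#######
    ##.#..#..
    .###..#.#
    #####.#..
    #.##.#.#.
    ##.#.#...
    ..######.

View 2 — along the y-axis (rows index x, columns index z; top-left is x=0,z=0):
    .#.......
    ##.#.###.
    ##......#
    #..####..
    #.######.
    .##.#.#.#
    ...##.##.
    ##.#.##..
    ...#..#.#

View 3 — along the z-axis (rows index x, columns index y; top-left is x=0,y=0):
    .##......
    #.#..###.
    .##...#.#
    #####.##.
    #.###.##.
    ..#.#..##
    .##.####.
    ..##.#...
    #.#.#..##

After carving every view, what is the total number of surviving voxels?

start: 9×9×9 = 729 voxels
after view 1 [x-axis, 51 of 81 cells solid] → remaining = 459
after view 2 [y-axis, 39 of 81 cells solid] → remaining = 230
after view 3 [z-axis, 42 of 81 cells solid] → remaining = 128

128 voxels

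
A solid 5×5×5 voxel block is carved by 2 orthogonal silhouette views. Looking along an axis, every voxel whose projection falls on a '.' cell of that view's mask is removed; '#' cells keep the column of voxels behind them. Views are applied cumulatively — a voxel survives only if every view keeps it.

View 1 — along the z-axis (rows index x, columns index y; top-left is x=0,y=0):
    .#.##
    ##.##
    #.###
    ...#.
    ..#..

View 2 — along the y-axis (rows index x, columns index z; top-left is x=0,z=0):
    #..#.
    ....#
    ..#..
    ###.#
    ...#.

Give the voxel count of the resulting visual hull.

initial block: 5^3 = 125
[1] z-view keeps 13 columns → grid now 65
[2] y-view keeps 9 columns → grid now 19

voxel count = 19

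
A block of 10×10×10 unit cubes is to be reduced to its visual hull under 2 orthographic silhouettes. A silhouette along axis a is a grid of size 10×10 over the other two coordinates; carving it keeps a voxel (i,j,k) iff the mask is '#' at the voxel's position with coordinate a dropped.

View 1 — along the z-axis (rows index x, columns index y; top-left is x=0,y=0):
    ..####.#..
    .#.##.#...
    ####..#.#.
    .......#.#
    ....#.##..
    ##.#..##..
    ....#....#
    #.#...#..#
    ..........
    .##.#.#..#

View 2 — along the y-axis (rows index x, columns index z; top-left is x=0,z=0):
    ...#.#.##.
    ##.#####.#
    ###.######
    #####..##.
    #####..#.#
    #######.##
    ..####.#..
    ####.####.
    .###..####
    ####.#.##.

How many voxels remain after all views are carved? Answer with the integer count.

263 voxels

start: 10×10×10 = 1000 voxels
  1. axis=2 (XY plane), |mask|=36  ⇒  voxels=360
  2. axis=1 (XZ plane), |mask|=71  ⇒  voxels=263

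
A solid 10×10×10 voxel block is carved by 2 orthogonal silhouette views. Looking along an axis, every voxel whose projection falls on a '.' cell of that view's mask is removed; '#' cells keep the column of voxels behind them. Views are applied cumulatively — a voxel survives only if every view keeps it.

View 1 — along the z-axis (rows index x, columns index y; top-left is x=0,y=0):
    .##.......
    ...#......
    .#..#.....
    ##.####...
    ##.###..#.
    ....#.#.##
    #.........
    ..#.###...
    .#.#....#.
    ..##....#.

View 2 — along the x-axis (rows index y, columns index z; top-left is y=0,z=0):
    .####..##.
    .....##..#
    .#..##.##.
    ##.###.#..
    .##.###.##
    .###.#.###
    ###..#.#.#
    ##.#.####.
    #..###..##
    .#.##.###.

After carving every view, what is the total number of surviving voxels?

initial block: 10^3 = 1000
V1 z: intersect with XY mask (32 set) -- 320 left
V2 x: intersect with YZ mask (59 set) -- 182 left

182 voxels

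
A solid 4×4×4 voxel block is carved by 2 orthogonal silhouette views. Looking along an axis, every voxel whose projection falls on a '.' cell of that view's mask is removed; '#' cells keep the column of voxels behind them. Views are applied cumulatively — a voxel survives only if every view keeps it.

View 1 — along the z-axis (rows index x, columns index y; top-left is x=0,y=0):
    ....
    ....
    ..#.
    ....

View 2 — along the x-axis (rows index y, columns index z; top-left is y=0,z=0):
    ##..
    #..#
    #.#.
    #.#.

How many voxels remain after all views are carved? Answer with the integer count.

start: 4×4×4 = 64 voxels
step 1: project along z, AND mask (1/16) → |grid| = 4
step 2: project along x, AND mask (8/16) → |grid| = 2

|visual hull| = 2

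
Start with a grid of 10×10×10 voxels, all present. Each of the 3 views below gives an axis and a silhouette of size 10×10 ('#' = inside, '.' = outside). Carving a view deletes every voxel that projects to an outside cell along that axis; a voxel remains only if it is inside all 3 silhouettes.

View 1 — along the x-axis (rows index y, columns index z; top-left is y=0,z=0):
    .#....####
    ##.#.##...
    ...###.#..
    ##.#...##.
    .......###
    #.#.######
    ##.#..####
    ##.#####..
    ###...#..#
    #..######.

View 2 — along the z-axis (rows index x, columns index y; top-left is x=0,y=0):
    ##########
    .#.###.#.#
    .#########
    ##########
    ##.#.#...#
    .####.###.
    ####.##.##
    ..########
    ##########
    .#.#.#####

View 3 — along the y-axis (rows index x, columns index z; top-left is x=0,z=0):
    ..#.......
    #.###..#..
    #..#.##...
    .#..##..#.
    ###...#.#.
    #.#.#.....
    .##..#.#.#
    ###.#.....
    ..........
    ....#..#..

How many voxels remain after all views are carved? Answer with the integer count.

remaining voxels: 134

initial block: 10^3 = 1000
step 1: project along x, AND mask (56/100) → |grid| = 560
step 2: project along z, AND mask (80/100) → |grid| = 456
step 3: project along y, AND mask (33/100) → |grid| = 134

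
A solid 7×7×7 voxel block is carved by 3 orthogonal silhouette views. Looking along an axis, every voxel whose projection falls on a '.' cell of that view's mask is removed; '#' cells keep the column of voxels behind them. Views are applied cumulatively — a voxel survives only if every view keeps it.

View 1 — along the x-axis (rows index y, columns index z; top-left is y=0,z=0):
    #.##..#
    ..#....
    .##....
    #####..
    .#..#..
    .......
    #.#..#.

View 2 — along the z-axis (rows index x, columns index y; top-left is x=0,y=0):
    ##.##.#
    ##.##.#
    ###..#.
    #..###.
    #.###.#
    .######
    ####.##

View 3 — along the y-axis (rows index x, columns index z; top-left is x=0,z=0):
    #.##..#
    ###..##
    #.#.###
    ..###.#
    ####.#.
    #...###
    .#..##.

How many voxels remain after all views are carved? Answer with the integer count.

voxel count = 55

start: 7×7×7 = 343 voxels
[1] x-view keeps 17 columns → grid now 119
[2] z-view keeps 35 columns → grid now 92
[3] y-view keeps 30 columns → grid now 55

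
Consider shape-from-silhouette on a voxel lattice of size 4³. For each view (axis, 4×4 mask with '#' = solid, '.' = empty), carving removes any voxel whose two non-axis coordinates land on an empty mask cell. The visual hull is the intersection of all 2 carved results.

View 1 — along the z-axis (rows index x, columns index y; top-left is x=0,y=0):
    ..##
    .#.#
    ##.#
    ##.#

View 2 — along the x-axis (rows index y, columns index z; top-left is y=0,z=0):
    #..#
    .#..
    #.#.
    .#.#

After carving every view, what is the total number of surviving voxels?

remaining voxels: 17

start: 4×4×4 = 64 voxels
V1 z: intersect with XY mask (10 set) -- 40 left
V2 x: intersect with YZ mask (7 set) -- 17 left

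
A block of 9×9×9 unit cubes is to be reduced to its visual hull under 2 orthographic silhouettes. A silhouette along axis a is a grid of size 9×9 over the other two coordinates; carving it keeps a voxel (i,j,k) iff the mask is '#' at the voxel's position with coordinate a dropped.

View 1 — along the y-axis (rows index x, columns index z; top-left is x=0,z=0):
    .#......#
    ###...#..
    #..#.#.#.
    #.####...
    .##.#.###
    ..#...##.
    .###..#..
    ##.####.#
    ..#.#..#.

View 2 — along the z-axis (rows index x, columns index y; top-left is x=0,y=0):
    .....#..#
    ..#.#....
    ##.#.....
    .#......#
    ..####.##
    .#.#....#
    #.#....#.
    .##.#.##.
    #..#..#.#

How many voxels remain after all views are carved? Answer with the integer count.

full grid |V| = 729
carve view 1 (along y, XZ-mask fill 38/81): 342 voxels remain
carve view 2 (along z, XY-mask fill 30/81): 138 voxels remain

remaining voxels: 138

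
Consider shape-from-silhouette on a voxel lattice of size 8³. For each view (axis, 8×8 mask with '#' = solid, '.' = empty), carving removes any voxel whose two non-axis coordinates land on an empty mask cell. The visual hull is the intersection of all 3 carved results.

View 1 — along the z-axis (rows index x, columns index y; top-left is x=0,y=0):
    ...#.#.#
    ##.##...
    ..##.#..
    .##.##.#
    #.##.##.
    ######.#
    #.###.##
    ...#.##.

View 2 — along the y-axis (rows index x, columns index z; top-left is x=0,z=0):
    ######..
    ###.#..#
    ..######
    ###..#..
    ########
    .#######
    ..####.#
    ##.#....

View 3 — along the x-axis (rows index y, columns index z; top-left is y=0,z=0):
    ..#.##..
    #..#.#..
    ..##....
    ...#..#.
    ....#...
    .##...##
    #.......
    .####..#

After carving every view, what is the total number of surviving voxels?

remaining voxels: 70

start: 8×8×8 = 512 voxels
step 1: project along z, AND mask (36/64) → |grid| = 288
step 2: project along y, AND mask (44/64) → |grid| = 204
step 3: project along x, AND mask (21/64) → |grid| = 70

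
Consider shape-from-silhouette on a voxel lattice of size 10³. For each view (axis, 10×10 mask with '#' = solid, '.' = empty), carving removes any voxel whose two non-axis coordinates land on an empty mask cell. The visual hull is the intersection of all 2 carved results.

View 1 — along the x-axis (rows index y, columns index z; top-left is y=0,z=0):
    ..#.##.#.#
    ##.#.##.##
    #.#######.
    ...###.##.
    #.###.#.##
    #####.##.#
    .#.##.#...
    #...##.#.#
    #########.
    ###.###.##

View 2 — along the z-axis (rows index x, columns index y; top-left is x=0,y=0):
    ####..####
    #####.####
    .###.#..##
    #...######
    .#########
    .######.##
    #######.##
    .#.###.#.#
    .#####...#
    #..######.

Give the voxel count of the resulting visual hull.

|visual hull| = 504

before carving: 1000 voxels (10×10×10)
  1. axis=0 (YZ plane), |mask|=66  ⇒  voxels=660
  2. axis=2 (XY plane), |mask|=75  ⇒  voxels=504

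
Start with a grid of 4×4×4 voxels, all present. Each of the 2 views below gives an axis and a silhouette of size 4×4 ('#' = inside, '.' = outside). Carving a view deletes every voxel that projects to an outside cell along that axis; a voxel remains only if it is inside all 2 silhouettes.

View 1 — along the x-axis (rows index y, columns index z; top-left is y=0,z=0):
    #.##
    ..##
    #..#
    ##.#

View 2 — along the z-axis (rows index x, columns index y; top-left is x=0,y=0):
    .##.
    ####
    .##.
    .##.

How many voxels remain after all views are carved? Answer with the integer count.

remaining voxels: 22

initial block: 4^3 = 64
step 1: project along x, AND mask (10/16) → |grid| = 40
step 2: project along z, AND mask (10/16) → |grid| = 22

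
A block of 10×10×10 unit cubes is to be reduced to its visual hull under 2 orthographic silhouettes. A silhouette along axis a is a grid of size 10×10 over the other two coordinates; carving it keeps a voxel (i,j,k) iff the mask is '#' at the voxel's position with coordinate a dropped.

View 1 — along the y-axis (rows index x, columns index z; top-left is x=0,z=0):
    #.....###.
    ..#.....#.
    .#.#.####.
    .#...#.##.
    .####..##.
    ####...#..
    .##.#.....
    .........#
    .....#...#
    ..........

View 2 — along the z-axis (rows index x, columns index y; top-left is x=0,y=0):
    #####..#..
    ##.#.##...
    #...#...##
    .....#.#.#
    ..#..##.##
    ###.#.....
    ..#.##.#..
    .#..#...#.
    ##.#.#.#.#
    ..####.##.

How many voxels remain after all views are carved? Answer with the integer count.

voxel count = 147

before carving: 1000 voxels (10×10×10)
after view 1 [y-axis, 33 of 100 cells solid] → remaining = 330
after view 2 [z-axis, 46 of 100 cells solid] → remaining = 147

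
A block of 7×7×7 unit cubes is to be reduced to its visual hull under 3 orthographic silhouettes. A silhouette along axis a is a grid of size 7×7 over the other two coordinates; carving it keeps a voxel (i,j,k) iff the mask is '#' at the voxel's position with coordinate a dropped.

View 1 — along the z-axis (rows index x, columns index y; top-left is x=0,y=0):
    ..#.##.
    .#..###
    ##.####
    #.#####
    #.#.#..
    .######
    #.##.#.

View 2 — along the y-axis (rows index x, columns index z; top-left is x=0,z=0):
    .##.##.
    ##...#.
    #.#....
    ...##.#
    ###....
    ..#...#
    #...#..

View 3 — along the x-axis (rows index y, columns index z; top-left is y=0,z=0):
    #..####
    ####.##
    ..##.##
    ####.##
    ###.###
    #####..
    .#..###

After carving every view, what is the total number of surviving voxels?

initial block: 7^3 = 343
  1. axis=2 (XY plane), |mask|=32  ⇒  voxels=224
  2. axis=1 (XZ plane), |mask|=19  ⇒  voxels=83
  3. axis=0 (YZ plane), |mask|=36  ⇒  voxels=61

voxel count = 61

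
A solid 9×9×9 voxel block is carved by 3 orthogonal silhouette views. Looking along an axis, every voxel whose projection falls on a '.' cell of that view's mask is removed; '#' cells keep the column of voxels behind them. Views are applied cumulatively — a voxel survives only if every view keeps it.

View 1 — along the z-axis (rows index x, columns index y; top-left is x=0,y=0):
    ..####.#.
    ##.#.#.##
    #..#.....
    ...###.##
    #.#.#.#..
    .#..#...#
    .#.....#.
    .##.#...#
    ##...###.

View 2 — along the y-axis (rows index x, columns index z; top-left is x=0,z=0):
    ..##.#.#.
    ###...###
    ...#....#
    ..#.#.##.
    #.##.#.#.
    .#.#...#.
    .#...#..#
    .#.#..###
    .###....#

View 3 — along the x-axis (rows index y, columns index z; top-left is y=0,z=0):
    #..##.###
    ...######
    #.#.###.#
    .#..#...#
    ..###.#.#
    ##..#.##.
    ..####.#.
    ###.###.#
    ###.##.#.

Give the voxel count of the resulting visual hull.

remaining voxels: 88

initial block: 9^3 = 729
step 1: project along z, AND mask (36/81) → |grid| = 324
step 2: project along y, AND mask (36/81) → |grid| = 155
step 3: project along x, AND mask (49/81) → |grid| = 88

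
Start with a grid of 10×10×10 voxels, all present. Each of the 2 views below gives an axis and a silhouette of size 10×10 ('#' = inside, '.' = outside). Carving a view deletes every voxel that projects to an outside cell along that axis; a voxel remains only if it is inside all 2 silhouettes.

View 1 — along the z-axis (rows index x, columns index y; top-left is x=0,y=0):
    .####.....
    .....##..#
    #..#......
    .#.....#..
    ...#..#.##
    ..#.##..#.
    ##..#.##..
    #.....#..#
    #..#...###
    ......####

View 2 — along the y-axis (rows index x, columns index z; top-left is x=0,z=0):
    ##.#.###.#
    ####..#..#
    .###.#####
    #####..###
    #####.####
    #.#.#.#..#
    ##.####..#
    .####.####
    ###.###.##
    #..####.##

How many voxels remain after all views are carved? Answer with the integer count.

|visual hull| = 261

initial block: 10^3 = 1000
after view 1 [z-axis, 36 of 100 cells solid] → remaining = 360
after view 2 [y-axis, 73 of 100 cells solid] → remaining = 261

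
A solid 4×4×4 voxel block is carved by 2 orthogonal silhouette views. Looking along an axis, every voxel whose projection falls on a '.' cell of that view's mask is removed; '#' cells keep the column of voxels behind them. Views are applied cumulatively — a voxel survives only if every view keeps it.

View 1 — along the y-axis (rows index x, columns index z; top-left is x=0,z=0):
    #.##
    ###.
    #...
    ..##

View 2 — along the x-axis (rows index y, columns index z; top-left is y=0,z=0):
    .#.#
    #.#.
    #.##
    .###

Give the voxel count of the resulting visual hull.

full grid |V| = 64
step 1: project along y, AND mask (9/16) → |grid| = 36
step 2: project along x, AND mask (10/16) → |grid| = 23

23 voxels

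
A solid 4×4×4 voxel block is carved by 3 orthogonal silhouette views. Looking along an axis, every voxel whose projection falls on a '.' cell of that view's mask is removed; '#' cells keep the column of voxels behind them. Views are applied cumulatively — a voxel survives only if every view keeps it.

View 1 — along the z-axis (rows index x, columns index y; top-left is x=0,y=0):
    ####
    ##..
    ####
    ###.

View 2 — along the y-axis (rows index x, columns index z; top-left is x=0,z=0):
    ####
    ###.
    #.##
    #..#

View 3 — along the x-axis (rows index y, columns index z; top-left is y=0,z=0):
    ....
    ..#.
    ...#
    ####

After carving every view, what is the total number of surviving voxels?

before carving: 64 voxels (4×4×4)
step 1: project along z, AND mask (13/16) → |grid| = 52
step 2: project along y, AND mask (12/16) → |grid| = 40
step 3: project along x, AND mask (6/16) → |grid| = 13

remaining voxels: 13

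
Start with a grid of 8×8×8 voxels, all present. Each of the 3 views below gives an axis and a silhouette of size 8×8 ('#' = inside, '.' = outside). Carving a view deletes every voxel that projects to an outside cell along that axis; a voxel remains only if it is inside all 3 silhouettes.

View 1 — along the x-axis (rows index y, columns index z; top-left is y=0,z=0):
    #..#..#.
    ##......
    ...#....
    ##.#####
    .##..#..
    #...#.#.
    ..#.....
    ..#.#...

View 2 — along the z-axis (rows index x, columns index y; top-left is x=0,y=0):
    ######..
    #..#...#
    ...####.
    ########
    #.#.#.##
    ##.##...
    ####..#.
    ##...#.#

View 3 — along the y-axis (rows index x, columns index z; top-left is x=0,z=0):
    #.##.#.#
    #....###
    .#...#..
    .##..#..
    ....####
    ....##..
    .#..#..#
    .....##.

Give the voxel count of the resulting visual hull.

before carving: 512 voxels (8×8×8)
carve view 1 (along x, YZ-mask fill 22/64): 176 voxels remain
carve view 2 (along z, XY-mask fill 39/64): 116 voxels remain
carve view 3 (along y, XZ-mask fill 25/64): 41 voxels remain

voxel count = 41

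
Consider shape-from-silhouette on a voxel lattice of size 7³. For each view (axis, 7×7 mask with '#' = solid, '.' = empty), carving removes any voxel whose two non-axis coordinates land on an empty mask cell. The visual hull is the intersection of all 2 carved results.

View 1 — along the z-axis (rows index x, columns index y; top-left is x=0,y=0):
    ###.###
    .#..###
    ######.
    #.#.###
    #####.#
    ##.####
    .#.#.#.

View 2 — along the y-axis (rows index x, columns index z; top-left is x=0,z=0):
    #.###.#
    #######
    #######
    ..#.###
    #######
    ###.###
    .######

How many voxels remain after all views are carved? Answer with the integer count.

|visual hull| = 216

start: 7×7×7 = 343 voxels
carve view 1 (along z, XY-mask fill 36/49): 252 voxels remain
carve view 2 (along y, XZ-mask fill 42/49): 216 voxels remain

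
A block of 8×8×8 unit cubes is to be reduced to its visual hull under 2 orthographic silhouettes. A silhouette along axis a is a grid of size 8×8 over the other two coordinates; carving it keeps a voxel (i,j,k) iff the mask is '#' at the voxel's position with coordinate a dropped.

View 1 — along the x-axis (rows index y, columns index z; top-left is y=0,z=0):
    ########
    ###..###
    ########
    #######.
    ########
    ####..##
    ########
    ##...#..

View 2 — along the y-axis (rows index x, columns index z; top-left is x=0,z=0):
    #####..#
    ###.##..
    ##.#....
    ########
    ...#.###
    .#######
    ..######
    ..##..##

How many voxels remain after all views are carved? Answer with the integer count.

voxel count = 287

full grid |V| = 512
[1] x-view keeps 54 columns → grid now 432
[2] y-view keeps 43 columns → grid now 287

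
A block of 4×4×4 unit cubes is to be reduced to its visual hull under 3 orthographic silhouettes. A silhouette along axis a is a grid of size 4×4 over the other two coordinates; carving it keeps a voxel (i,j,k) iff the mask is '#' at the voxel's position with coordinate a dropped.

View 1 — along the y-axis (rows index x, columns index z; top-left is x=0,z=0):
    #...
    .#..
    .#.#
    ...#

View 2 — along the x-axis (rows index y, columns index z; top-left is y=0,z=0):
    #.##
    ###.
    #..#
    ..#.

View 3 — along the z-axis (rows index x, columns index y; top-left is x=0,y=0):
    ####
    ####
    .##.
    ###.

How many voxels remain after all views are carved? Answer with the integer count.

before carving: 64 voxels (4×4×4)
  1. axis=1 (XZ plane), |mask|=5  ⇒  voxels=20
  2. axis=0 (YZ plane), |mask|=9  ⇒  voxels=9
  3. axis=2 (XY plane), |mask|=13  ⇒  voxels=8

remaining voxels: 8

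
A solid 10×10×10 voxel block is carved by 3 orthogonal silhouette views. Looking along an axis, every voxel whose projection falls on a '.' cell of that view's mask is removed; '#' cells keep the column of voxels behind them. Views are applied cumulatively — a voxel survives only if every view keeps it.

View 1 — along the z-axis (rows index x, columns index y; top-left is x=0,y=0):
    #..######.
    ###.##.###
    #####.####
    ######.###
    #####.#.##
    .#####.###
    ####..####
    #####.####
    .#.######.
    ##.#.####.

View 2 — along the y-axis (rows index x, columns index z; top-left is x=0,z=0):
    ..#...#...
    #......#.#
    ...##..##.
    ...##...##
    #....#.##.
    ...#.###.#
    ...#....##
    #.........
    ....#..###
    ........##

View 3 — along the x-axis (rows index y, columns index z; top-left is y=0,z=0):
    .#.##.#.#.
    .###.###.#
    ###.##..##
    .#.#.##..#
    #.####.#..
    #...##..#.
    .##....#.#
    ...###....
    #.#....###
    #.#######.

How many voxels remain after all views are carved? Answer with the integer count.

137 voxels

before carving: 1000 voxels (10×10×10)
step 1: project along z, AND mask (80/100) → |grid| = 800
step 2: project along y, AND mask (32/100) → |grid| = 257
step 3: project along x, AND mask (54/100) → |grid| = 137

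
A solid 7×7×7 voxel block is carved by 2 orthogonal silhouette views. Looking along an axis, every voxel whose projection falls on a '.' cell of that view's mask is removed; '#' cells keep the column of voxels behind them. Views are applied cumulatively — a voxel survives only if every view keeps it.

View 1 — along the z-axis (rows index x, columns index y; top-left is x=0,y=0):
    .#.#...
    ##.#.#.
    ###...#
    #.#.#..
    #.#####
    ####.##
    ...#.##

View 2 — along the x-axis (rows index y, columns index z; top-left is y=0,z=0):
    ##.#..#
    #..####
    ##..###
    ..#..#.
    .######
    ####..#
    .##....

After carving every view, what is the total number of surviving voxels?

remaining voxels: 110

start: 7×7×7 = 343 voxels
carve view 1 (along z, XY-mask fill 28/49): 196 voxels remain
carve view 2 (along x, YZ-mask fill 29/49): 110 voxels remain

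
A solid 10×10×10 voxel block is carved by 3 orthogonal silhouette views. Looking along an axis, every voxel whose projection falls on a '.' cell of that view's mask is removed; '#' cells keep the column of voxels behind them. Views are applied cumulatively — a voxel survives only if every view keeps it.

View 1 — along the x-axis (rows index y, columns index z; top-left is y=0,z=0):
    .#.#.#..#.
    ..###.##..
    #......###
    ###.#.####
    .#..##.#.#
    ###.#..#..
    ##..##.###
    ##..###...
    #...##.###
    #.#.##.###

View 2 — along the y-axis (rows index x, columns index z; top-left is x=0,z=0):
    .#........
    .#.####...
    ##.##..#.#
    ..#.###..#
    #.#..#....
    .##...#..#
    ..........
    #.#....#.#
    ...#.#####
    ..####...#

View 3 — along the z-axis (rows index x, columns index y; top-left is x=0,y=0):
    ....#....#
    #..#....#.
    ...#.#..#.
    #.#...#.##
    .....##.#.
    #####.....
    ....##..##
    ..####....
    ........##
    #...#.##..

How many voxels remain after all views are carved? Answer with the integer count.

full grid |V| = 1000
after view 1 [x-axis, 56 of 100 cells solid] → remaining = 560
after view 2 [y-axis, 39 of 100 cells solid] → remaining = 213
after view 3 [z-axis, 35 of 100 cells solid] → remaining = 80

remaining voxels: 80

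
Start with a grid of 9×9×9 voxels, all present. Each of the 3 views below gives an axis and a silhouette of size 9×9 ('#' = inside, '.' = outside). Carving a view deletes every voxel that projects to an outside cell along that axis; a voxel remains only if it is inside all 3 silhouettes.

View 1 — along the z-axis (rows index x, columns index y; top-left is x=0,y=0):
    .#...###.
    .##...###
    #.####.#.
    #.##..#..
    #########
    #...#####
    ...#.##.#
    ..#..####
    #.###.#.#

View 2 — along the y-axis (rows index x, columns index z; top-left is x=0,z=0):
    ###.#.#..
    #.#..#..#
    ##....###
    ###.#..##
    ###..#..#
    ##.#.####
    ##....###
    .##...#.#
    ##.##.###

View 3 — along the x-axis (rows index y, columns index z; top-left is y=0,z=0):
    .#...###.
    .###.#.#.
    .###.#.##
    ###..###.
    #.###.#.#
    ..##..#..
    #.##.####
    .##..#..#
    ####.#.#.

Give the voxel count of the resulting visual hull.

initial block: 9^3 = 729
step 1: project along z, AND mask (49/81) → |grid| = 441
step 2: project along y, AND mask (48/81) → |grid| = 263
step 3: project along x, AND mask (47/81) → |grid| = 157

remaining voxels: 157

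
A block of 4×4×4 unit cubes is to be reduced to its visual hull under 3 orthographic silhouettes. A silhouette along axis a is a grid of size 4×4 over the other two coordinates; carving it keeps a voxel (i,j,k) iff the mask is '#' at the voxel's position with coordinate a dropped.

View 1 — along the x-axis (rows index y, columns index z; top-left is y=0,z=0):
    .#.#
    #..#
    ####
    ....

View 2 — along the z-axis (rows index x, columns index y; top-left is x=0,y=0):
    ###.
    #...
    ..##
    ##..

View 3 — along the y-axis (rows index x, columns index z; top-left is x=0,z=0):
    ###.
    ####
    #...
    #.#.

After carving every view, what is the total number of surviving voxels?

start: 4×4×4 = 64 voxels
step 1: project along x, AND mask (8/16) → |grid| = 32
step 2: project along z, AND mask (8/16) → |grid| = 18
step 3: project along y, AND mask (10/16) → |grid| = 9

remaining voxels: 9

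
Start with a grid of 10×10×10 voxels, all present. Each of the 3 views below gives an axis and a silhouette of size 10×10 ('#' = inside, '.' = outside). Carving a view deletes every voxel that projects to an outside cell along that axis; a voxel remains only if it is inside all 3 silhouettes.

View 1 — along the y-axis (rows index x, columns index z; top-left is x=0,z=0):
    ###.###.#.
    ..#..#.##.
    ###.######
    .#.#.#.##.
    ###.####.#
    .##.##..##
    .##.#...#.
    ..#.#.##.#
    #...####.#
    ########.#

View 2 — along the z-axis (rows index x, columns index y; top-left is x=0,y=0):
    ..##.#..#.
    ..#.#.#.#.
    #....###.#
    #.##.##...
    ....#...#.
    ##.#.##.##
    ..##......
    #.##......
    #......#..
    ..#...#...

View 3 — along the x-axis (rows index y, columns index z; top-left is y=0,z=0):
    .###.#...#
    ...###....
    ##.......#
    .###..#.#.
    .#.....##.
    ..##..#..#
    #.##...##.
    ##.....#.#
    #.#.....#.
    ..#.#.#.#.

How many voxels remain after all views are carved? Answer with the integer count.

full grid |V| = 1000
carve view 1 (along y, XZ-mask fill 63/100): 630 voxels remain
carve view 2 (along z, XY-mask fill 36/100): 225 voxels remain
carve view 3 (along x, YZ-mask fill 39/100): 91 voxels remain

91 voxels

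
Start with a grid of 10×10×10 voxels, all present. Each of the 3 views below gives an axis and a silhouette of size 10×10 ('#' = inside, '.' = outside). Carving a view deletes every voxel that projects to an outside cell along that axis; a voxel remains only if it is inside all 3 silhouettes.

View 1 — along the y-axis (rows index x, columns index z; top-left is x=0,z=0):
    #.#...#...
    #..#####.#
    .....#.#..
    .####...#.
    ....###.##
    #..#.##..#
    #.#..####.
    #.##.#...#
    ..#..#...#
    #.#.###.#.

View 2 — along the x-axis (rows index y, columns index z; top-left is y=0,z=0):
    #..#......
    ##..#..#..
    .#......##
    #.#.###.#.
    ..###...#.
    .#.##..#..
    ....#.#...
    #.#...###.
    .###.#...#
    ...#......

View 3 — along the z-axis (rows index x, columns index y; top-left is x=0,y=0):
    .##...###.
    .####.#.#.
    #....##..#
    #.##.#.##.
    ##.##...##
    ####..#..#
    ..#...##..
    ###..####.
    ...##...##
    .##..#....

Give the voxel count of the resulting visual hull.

full grid |V| = 1000
  1. axis=1 (XZ plane), |mask|=47  ⇒  voxels=470
  2. axis=0 (YZ plane), |mask|=36  ⇒  voxels=161
  3. axis=2 (XY plane), |mask|=50  ⇒  voxels=82

remaining voxels: 82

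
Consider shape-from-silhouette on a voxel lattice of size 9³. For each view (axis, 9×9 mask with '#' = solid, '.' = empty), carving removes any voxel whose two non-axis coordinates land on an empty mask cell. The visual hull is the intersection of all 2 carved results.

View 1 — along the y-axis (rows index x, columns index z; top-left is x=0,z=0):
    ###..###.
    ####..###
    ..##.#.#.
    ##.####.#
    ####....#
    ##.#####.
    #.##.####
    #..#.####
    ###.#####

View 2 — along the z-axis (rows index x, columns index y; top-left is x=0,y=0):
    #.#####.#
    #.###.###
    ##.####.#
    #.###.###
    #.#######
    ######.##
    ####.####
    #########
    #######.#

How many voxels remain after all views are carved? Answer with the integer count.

initial block: 9^3 = 729
  1. axis=1 (XZ plane), |mask|=57  ⇒  voxels=513
  2. axis=2 (XY plane), |mask|=69  ⇒  voxels=438

remaining voxels: 438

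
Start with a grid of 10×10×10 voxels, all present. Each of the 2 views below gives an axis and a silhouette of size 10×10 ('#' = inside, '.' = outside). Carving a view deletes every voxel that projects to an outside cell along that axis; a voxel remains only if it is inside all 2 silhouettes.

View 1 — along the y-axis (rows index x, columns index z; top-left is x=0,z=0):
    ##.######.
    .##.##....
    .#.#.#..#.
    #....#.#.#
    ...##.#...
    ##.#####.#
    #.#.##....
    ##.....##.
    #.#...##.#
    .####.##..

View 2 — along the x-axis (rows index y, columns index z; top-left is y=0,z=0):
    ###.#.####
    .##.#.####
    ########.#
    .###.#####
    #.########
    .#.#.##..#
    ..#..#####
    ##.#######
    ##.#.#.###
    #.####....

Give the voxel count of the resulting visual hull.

|visual hull| = 361

full grid |V| = 1000
  1. axis=1 (XZ plane), |mask|=50  ⇒  voxels=500
  2. axis=0 (YZ plane), |mask|=73  ⇒  voxels=361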